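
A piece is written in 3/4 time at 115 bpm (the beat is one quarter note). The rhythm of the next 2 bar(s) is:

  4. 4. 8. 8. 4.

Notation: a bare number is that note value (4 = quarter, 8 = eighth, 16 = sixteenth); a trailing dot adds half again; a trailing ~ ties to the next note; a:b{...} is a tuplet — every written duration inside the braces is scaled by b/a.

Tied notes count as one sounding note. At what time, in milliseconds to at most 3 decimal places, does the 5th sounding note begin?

1. 0.0ms @ 0 + 782.609ms (3/2)
2. 782.609ms @ 3/2 + 782.609ms (3/2)
3. 1565.217ms @ 3 + 391.304ms (3/4)
4. 1956.522ms @ 15/4 + 391.304ms (3/4)
5. 2347.826ms @ 9/2 + 782.609ms (3/2)

note 5 onset = 9/2b = 2347.826ms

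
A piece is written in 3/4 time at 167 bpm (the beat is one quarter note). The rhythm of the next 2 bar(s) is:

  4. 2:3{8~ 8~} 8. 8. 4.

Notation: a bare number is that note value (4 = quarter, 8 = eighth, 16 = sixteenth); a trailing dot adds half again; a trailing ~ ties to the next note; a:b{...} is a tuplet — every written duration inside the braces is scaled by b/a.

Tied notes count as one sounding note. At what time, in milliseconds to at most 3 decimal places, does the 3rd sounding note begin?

1. 0.0ms @ 0 + 538.922ms (3/2)
2. 538.922ms @ 3/2 + 808.383ms (9/4)
3. 1347.305ms @ 15/4 + 269.461ms (3/4)
4. 1616.766ms @ 9/2 + 538.922ms (3/2)

note 3 onset = 15/4b = 1347.305ms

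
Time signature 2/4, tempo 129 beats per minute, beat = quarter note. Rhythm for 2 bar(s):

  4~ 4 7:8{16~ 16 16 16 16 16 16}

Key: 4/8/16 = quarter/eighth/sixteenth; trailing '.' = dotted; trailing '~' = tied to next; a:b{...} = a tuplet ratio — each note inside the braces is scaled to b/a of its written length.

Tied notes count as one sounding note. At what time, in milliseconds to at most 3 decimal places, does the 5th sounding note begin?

note 5 onset = 22/7b = 1461.794ms

1. 0.0ms @ 0 + 930.233ms (2)
2. 930.233ms @ 2 + 265.781ms (4/7)
3. 1196.013ms @ 18/7 + 132.89ms (2/7)
4. 1328.904ms @ 20/7 + 132.89ms (2/7)
5. 1461.794ms @ 22/7 + 132.89ms (2/7)
6. 1594.684ms @ 24/7 + 132.89ms (2/7)
7. 1727.575ms @ 26/7 + 132.89ms (2/7)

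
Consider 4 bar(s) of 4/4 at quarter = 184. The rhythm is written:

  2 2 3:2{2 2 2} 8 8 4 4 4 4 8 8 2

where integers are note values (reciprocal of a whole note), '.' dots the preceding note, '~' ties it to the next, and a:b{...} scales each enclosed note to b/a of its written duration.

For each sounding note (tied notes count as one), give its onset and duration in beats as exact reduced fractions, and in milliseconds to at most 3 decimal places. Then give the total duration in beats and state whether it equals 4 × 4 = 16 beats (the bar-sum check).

1) 0.0ms=0b +652.174ms=2b
2) 652.174ms=2b +652.174ms=2b
3) 1304.348ms=4b +434.783ms=4/3b
4) 1739.13ms=16/3b +434.783ms=4/3b
5) 2173.913ms=20/3b +434.783ms=4/3b
6) 2608.696ms=8b +163.043ms=1/2b
7) 2771.739ms=17/2b +163.043ms=1/2b
8) 2934.783ms=9b +326.087ms=1b
9) 3260.87ms=10b +326.087ms=1b
10) 3586.957ms=11b +326.087ms=1b
11) 3913.043ms=12b +326.087ms=1b
12) 4239.13ms=13b +163.043ms=1/2b
13) 4402.174ms=27/2b +163.043ms=1/2b
14) 4565.217ms=14b +652.174ms=2b
Σ=16b of 16 (184bpm 4/4) — PASS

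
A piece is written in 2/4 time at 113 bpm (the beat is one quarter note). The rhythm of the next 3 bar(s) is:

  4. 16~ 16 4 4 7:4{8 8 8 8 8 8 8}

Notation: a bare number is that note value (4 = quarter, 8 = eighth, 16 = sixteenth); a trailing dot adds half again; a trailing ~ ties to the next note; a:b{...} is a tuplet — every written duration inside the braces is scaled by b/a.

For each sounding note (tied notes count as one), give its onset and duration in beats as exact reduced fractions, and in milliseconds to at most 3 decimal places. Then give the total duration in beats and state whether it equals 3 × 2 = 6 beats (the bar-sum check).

1) 0.0ms=0b +796.46ms=3/2b
2) 796.46ms=3/2b +265.487ms=1/2b
3) 1061.947ms=2b +530.973ms=1b
4) 1592.92ms=3b +530.973ms=1b
5) 2123.894ms=4b +151.707ms=2/7b
6) 2275.601ms=30/7b +151.707ms=2/7b
7) 2427.307ms=32/7b +151.707ms=2/7b
8) 2579.014ms=34/7b +151.707ms=2/7b
9) 2730.721ms=36/7b +151.707ms=2/7b
10) 2882.427ms=38/7b +151.707ms=2/7b
11) 3034.134ms=40/7b +151.707ms=2/7b
Σ=6b of 6 (113bpm 2/4) — PASS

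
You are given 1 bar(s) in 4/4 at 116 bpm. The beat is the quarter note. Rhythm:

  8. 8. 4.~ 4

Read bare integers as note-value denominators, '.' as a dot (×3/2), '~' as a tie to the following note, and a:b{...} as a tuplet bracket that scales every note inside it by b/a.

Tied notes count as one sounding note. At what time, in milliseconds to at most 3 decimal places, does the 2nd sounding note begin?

1. 0.0ms @ 0 + 387.931ms (3/4)
2. 387.931ms @ 3/4 + 387.931ms (3/4)
3. 775.862ms @ 3/2 + 1293.103ms (5/2)

note 2 onset = 3/4b = 387.931ms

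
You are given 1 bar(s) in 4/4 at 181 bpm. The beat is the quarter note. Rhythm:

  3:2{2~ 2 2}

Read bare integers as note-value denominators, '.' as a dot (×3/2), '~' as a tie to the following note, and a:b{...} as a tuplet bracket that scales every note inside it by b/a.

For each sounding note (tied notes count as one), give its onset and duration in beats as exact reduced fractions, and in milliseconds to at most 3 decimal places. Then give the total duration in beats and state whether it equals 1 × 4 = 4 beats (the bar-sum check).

1) 0.0ms=0b +883.978ms=8/3b
2) 883.978ms=8/3b +441.989ms=4/3b
Σ=4b of 4 (181bpm 4/4) — PASS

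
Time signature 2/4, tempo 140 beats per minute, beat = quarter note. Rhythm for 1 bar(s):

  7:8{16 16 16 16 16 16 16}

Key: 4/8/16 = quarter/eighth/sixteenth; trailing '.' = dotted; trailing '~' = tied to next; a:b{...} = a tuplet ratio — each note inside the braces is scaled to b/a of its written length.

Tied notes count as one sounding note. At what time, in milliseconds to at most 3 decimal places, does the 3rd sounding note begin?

note 3 onset = 4/7b = 244.898ms

1. 0.0ms @ 0 + 122.449ms (2/7)
2. 122.449ms @ 2/7 + 122.449ms (2/7)
3. 244.898ms @ 4/7 + 122.449ms (2/7)
4. 367.347ms @ 6/7 + 122.449ms (2/7)
5. 489.796ms @ 8/7 + 122.449ms (2/7)
6. 612.245ms @ 10/7 + 122.449ms (2/7)
7. 734.694ms @ 12/7 + 122.449ms (2/7)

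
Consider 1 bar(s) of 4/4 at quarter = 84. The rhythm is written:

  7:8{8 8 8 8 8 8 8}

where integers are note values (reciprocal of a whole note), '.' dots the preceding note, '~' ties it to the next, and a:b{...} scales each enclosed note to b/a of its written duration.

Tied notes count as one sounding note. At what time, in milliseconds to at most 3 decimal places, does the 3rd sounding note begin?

1. 0.0ms @ 0 + 408.163ms (4/7)
2. 408.163ms @ 4/7 + 408.163ms (4/7)
3. 816.327ms @ 8/7 + 408.163ms (4/7)
4. 1224.49ms @ 12/7 + 408.163ms (4/7)
5. 1632.653ms @ 16/7 + 408.163ms (4/7)
6. 2040.816ms @ 20/7 + 408.163ms (4/7)
7. 2448.98ms @ 24/7 + 408.163ms (4/7)

note 3 onset = 8/7b = 816.327ms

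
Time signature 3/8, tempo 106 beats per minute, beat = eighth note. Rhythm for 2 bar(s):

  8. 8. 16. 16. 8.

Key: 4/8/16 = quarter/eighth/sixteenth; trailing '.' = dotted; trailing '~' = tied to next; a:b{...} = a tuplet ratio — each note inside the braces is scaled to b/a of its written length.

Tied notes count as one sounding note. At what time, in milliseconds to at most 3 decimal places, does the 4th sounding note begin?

note 4 onset = 15/4b = 2122.642ms

1. 0.0ms @ 0 + 849.057ms (3/2)
2. 849.057ms @ 3/2 + 849.057ms (3/2)
3. 1698.113ms @ 3 + 424.528ms (3/4)
4. 2122.642ms @ 15/4 + 424.528ms (3/4)
5. 2547.17ms @ 9/2 + 849.057ms (3/2)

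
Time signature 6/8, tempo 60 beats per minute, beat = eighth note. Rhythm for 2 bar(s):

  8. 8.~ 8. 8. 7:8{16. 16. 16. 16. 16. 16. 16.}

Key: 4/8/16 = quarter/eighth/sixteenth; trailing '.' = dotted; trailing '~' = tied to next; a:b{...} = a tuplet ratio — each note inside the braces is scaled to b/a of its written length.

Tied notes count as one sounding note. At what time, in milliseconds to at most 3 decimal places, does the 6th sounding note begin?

note 6 onset = 54/7b = 7714.286ms

1. 0.0ms @ 0 + 1500.0ms (3/2)
2. 1500.0ms @ 3/2 + 3000.0ms (3)
3. 4500.0ms @ 9/2 + 1500.0ms (3/2)
4. 6000.0ms @ 6 + 857.143ms (6/7)
5. 6857.143ms @ 48/7 + 857.143ms (6/7)
6. 7714.286ms @ 54/7 + 857.143ms (6/7)
7. 8571.429ms @ 60/7 + 857.143ms (6/7)
8. 9428.571ms @ 66/7 + 857.143ms (6/7)
9. 10285.714ms @ 72/7 + 857.143ms (6/7)
10. 11142.857ms @ 78/7 + 857.143ms (6/7)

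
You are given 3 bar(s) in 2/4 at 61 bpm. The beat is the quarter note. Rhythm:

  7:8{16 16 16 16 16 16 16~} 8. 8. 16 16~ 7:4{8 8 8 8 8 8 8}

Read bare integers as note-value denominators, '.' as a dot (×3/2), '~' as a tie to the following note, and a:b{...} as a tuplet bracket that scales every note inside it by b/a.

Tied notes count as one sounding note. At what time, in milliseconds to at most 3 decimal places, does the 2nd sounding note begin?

1. 0.0ms @ 0 + 281.03ms (2/7)
2. 281.03ms @ 2/7 + 281.03ms (2/7)
3. 562.061ms @ 4/7 + 281.03ms (2/7)
4. 843.091ms @ 6/7 + 281.03ms (2/7)
5. 1124.122ms @ 8/7 + 281.03ms (2/7)
6. 1405.152ms @ 10/7 + 281.03ms (2/7)
7. 1686.183ms @ 12/7 + 1018.735ms (29/28)
8. 2704.918ms @ 11/4 + 737.705ms (3/4)
9. 3442.623ms @ 7/2 + 245.902ms (1/4)
10. 3688.525ms @ 15/4 + 526.932ms (15/28)
11. 4215.457ms @ 30/7 + 281.03ms (2/7)
12. 4496.487ms @ 32/7 + 281.03ms (2/7)
13. 4777.518ms @ 34/7 + 281.03ms (2/7)
14. 5058.548ms @ 36/7 + 281.03ms (2/7)
15. 5339.578ms @ 38/7 + 281.03ms (2/7)
16. 5620.609ms @ 40/7 + 281.03ms (2/7)

note 2 onset = 2/7b = 281.03ms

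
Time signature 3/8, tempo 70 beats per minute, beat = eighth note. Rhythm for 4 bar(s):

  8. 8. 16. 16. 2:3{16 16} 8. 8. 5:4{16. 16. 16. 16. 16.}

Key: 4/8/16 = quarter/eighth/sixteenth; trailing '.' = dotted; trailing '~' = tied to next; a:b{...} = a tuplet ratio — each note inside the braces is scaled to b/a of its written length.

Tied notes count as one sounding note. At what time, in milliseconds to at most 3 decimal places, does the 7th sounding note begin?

note 7 onset = 6b = 5142.857ms

1. 0.0ms @ 0 + 1285.714ms (3/2)
2. 1285.714ms @ 3/2 + 1285.714ms (3/2)
3. 2571.429ms @ 3 + 642.857ms (3/4)
4. 3214.286ms @ 15/4 + 642.857ms (3/4)
5. 3857.143ms @ 9/2 + 642.857ms (3/4)
6. 4500.0ms @ 21/4 + 642.857ms (3/4)
7. 5142.857ms @ 6 + 1285.714ms (3/2)
8. 6428.571ms @ 15/2 + 1285.714ms (3/2)
9. 7714.286ms @ 9 + 514.286ms (3/5)
10. 8228.571ms @ 48/5 + 514.286ms (3/5)
11. 8742.857ms @ 51/5 + 514.286ms (3/5)
12. 9257.143ms @ 54/5 + 514.286ms (3/5)
13. 9771.429ms @ 57/5 + 514.286ms (3/5)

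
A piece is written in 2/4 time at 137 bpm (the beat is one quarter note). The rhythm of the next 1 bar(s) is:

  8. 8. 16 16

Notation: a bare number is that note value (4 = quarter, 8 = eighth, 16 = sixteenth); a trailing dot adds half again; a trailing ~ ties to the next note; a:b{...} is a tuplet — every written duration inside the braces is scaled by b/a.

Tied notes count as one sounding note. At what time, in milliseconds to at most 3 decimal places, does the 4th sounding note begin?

note 4 onset = 7/4b = 766.423ms

1. 0.0ms @ 0 + 328.467ms (3/4)
2. 328.467ms @ 3/4 + 328.467ms (3/4)
3. 656.934ms @ 3/2 + 109.489ms (1/4)
4. 766.423ms @ 7/4 + 109.489ms (1/4)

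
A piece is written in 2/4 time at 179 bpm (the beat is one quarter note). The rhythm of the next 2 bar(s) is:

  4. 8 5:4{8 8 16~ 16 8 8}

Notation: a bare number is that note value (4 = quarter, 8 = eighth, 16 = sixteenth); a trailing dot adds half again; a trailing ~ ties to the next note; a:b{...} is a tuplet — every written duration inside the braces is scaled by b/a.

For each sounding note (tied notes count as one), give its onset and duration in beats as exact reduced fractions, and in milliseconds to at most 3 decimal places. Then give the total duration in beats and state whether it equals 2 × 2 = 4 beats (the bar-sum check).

1) 0.0ms=0b +502.793ms=3/2b
2) 502.793ms=3/2b +167.598ms=1/2b
3) 670.391ms=2b +134.078ms=2/5b
4) 804.469ms=12/5b +134.078ms=2/5b
5) 938.547ms=14/5b +134.078ms=2/5b
6) 1072.626ms=16/5b +134.078ms=2/5b
7) 1206.704ms=18/5b +134.078ms=2/5b
Σ=4b of 4 (179bpm 2/4) — PASS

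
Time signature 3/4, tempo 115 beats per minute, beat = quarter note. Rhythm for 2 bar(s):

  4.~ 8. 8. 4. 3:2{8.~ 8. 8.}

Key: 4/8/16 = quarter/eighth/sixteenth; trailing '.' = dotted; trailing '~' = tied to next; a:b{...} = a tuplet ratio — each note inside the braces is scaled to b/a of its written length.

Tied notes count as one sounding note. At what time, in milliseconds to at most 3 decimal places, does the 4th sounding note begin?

1. 0.0ms @ 0 + 1173.913ms (9/4)
2. 1173.913ms @ 9/4 + 391.304ms (3/4)
3. 1565.217ms @ 3 + 782.609ms (3/2)
4. 2347.826ms @ 9/2 + 521.739ms (1)
5. 2869.565ms @ 11/2 + 260.87ms (1/2)

note 4 onset = 9/2b = 2347.826ms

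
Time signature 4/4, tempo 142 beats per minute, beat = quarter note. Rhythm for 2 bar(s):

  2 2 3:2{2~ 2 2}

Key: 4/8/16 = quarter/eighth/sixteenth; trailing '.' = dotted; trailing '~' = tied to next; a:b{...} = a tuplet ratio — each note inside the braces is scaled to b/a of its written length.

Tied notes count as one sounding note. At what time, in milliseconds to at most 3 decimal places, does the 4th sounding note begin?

note 4 onset = 20/3b = 2816.901ms

1. 0.0ms @ 0 + 845.07ms (2)
2. 845.07ms @ 2 + 845.07ms (2)
3. 1690.141ms @ 4 + 1126.761ms (8/3)
4. 2816.901ms @ 20/3 + 563.38ms (4/3)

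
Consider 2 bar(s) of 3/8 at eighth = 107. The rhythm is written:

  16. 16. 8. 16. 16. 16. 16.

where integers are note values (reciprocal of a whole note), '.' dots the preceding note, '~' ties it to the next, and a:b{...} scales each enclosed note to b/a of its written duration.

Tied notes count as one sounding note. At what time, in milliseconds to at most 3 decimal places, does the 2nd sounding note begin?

1. 0.0ms @ 0 + 420.561ms (3/4)
2. 420.561ms @ 3/4 + 420.561ms (3/4)
3. 841.121ms @ 3/2 + 841.121ms (3/2)
4. 1682.243ms @ 3 + 420.561ms (3/4)
5. 2102.804ms @ 15/4 + 420.561ms (3/4)
6. 2523.364ms @ 9/2 + 420.561ms (3/4)
7. 2943.925ms @ 21/4 + 420.561ms (3/4)

note 2 onset = 3/4b = 420.561ms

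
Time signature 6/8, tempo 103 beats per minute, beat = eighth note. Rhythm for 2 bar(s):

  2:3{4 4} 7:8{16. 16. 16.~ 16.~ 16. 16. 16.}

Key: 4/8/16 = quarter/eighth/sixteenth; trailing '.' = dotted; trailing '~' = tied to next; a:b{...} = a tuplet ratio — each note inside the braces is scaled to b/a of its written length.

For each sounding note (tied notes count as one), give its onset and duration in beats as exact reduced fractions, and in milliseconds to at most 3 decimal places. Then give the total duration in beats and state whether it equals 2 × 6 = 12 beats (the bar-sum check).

1) 0.0ms=0b +1747.573ms=3b
2) 1747.573ms=3b +1747.573ms=3b
3) 3495.146ms=6b +499.307ms=6/7b
4) 3994.452ms=48/7b +499.307ms=6/7b
5) 4493.759ms=54/7b +1497.92ms=18/7b
6) 5991.678ms=72/7b +499.307ms=6/7b
7) 6490.985ms=78/7b +499.307ms=6/7b
Σ=12b of 12 (103bpm 6/8) — PASS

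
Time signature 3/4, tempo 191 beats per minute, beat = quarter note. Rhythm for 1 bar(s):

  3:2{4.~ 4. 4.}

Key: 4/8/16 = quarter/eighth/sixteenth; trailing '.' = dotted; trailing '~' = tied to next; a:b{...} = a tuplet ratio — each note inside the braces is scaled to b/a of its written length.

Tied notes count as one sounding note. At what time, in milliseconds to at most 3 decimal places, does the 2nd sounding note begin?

1. 0.0ms @ 0 + 628.272ms (2)
2. 628.272ms @ 2 + 314.136ms (1)

note 2 onset = 2b = 628.272ms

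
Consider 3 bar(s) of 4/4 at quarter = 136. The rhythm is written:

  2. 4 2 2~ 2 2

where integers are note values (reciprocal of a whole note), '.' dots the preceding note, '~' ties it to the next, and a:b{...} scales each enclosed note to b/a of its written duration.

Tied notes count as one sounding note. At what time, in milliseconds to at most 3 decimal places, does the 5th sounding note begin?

note 5 onset = 10b = 4411.765ms

1. 0.0ms @ 0 + 1323.529ms (3)
2. 1323.529ms @ 3 + 441.176ms (1)
3. 1764.706ms @ 4 + 882.353ms (2)
4. 2647.059ms @ 6 + 1764.706ms (4)
5. 4411.765ms @ 10 + 882.353ms (2)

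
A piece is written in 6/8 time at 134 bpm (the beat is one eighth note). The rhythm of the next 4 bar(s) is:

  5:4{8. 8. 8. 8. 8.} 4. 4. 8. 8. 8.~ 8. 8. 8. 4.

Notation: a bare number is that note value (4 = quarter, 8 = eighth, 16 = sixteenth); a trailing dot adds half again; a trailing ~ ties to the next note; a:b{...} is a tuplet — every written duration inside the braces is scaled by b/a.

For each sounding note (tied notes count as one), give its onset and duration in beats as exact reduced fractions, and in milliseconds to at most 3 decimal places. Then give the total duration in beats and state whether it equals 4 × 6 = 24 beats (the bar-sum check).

1) 0.0ms=0b +537.313ms=6/5b
2) 537.313ms=6/5b +537.313ms=6/5b
3) 1074.627ms=12/5b +537.313ms=6/5b
4) 1611.94ms=18/5b +537.313ms=6/5b
5) 2149.254ms=24/5b +537.313ms=6/5b
6) 2686.567ms=6b +1343.284ms=3b
7) 4029.851ms=9b +1343.284ms=3b
8) 5373.134ms=12b +671.642ms=3/2b
9) 6044.776ms=27/2b +671.642ms=3/2b
10) 6716.418ms=15b +1343.284ms=3b
11) 8059.701ms=18b +671.642ms=3/2b
12) 8731.343ms=39/2b +671.642ms=3/2b
13) 9402.985ms=21b +1343.284ms=3b
Σ=24b of 24 (134bpm 6/8) — PASS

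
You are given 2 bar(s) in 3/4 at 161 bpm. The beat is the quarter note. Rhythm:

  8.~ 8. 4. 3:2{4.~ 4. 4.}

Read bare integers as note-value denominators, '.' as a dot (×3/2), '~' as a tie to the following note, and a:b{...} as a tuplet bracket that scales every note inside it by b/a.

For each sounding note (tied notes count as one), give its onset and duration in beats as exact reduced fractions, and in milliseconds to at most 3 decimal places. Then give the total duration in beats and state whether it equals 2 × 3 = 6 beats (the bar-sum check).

1) 0.0ms=0b +559.006ms=3/2b
2) 559.006ms=3/2b +559.006ms=3/2b
3) 1118.012ms=3b +745.342ms=2b
4) 1863.354ms=5b +372.671ms=1b
Σ=6b of 6 (161bpm 3/4) — PASS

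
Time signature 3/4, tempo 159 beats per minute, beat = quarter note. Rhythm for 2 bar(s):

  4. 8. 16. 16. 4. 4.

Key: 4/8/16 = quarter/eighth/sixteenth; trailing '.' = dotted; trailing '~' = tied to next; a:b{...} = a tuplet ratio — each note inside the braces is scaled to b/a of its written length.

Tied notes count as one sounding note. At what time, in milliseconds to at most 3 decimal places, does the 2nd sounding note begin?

note 2 onset = 3/2b = 566.038ms

1. 0.0ms @ 0 + 566.038ms (3/2)
2. 566.038ms @ 3/2 + 283.019ms (3/4)
3. 849.057ms @ 9/4 + 141.509ms (3/8)
4. 990.566ms @ 21/8 + 141.509ms (3/8)
5. 1132.075ms @ 3 + 566.038ms (3/2)
6. 1698.113ms @ 9/2 + 566.038ms (3/2)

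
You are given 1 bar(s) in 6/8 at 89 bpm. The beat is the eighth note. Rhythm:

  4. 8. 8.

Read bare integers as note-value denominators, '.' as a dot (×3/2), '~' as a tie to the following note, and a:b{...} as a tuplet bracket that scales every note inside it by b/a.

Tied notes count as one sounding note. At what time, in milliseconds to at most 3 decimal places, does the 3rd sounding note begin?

note 3 onset = 9/2b = 3033.708ms

1. 0.0ms @ 0 + 2022.472ms (3)
2. 2022.472ms @ 3 + 1011.236ms (3/2)
3. 3033.708ms @ 9/2 + 1011.236ms (3/2)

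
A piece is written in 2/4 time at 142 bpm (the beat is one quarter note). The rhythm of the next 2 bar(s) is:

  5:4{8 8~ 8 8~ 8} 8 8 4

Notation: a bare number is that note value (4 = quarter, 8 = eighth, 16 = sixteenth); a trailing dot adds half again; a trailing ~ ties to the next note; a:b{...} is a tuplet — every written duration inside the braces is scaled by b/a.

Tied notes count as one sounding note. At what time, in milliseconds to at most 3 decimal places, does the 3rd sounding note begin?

note 3 onset = 6/5b = 507.042ms

1. 0.0ms @ 0 + 169.014ms (2/5)
2. 169.014ms @ 2/5 + 338.028ms (4/5)
3. 507.042ms @ 6/5 + 338.028ms (4/5)
4. 845.07ms @ 2 + 211.268ms (1/2)
5. 1056.338ms @ 5/2 + 211.268ms (1/2)
6. 1267.606ms @ 3 + 422.535ms (1)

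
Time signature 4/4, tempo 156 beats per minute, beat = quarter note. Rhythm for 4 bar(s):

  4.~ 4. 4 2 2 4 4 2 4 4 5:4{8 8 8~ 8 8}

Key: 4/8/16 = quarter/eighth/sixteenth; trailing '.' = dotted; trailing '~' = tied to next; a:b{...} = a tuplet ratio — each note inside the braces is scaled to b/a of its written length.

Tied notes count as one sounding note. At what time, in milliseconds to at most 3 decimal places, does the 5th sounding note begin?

1. 0.0ms @ 0 + 1153.846ms (3)
2. 1153.846ms @ 3 + 384.615ms (1)
3. 1538.462ms @ 4 + 769.231ms (2)
4. 2307.692ms @ 6 + 769.231ms (2)
5. 3076.923ms @ 8 + 384.615ms (1)
6. 3461.538ms @ 9 + 384.615ms (1)
7. 3846.154ms @ 10 + 769.231ms (2)
8. 4615.385ms @ 12 + 384.615ms (1)
9. 5000.0ms @ 13 + 384.615ms (1)
10. 5384.615ms @ 14 + 153.846ms (2/5)
11. 5538.462ms @ 72/5 + 153.846ms (2/5)
12. 5692.308ms @ 74/5 + 307.692ms (4/5)
13. 6000.0ms @ 78/5 + 153.846ms (2/5)

note 5 onset = 8b = 3076.923ms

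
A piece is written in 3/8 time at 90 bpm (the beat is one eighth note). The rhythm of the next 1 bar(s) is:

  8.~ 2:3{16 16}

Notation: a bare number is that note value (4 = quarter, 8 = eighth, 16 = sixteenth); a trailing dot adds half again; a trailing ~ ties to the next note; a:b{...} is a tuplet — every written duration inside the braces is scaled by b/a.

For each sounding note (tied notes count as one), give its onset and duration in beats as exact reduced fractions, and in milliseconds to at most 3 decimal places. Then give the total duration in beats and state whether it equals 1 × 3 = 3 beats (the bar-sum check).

1) 0.0ms=0b +1500.0ms=9/4b
2) 1500.0ms=9/4b +500.0ms=3/4b
Σ=3b of 3 (90bpm 3/8) — PASS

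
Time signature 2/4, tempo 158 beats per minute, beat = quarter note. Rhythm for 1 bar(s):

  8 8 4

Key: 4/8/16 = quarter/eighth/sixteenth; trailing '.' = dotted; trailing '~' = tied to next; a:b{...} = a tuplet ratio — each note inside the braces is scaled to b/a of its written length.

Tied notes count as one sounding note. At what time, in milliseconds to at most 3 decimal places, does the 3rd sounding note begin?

note 3 onset = 1b = 379.747ms

1. 0.0ms @ 0 + 189.873ms (1/2)
2. 189.873ms @ 1/2 + 189.873ms (1/2)
3. 379.747ms @ 1 + 379.747ms (1)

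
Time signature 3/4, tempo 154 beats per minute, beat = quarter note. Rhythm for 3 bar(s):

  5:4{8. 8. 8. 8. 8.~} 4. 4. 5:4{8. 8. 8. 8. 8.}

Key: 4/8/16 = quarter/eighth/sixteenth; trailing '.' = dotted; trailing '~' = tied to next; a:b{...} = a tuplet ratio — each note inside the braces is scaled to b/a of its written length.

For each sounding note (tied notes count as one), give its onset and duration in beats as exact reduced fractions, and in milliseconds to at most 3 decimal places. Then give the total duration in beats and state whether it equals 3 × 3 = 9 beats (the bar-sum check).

1) 0.0ms=0b +233.766ms=3/5b
2) 233.766ms=3/5b +233.766ms=3/5b
3) 467.532ms=6/5b +233.766ms=3/5b
4) 701.299ms=9/5b +233.766ms=3/5b
5) 935.065ms=12/5b +818.182ms=21/10b
6) 1753.247ms=9/2b +584.416ms=3/2b
7) 2337.662ms=6b +233.766ms=3/5b
8) 2571.429ms=33/5b +233.766ms=3/5b
9) 2805.195ms=36/5b +233.766ms=3/5b
10) 3038.961ms=39/5b +233.766ms=3/5b
11) 3272.727ms=42/5b +233.766ms=3/5b
Σ=9b of 9 (154bpm 3/4) — PASS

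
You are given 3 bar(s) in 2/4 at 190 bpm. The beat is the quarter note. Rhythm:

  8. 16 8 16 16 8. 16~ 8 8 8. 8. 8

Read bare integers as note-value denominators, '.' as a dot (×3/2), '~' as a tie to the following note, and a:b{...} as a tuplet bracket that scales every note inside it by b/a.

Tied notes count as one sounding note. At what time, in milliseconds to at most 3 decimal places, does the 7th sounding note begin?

1. 0.0ms @ 0 + 236.842ms (3/4)
2. 236.842ms @ 3/4 + 78.947ms (1/4)
3. 315.789ms @ 1 + 157.895ms (1/2)
4. 473.684ms @ 3/2 + 78.947ms (1/4)
5. 552.632ms @ 7/4 + 78.947ms (1/4)
6. 631.579ms @ 2 + 236.842ms (3/4)
7. 868.421ms @ 11/4 + 236.842ms (3/4)
8. 1105.263ms @ 7/2 + 157.895ms (1/2)
9. 1263.158ms @ 4 + 236.842ms (3/4)
10. 1500.0ms @ 19/4 + 236.842ms (3/4)
11. 1736.842ms @ 11/2 + 157.895ms (1/2)

note 7 onset = 11/4b = 868.421ms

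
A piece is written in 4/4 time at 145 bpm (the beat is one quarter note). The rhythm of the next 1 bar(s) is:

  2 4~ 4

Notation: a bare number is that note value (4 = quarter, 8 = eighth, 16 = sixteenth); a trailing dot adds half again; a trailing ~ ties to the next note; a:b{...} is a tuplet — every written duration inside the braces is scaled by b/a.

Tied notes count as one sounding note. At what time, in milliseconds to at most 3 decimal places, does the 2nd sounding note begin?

1. 0.0ms @ 0 + 827.586ms (2)
2. 827.586ms @ 2 + 827.586ms (2)

note 2 onset = 2b = 827.586ms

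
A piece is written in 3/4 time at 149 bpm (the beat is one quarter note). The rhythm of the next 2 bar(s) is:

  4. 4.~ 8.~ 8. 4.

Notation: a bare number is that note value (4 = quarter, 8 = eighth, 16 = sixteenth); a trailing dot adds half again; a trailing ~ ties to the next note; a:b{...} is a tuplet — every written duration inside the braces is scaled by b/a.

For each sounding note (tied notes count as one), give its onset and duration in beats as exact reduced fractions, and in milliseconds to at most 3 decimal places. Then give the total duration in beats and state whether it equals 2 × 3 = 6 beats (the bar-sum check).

1) 0.0ms=0b +604.027ms=3/2b
2) 604.027ms=3/2b +1208.054ms=3b
3) 1812.081ms=9/2b +604.027ms=3/2b
Σ=6b of 6 (149bpm 3/4) — PASS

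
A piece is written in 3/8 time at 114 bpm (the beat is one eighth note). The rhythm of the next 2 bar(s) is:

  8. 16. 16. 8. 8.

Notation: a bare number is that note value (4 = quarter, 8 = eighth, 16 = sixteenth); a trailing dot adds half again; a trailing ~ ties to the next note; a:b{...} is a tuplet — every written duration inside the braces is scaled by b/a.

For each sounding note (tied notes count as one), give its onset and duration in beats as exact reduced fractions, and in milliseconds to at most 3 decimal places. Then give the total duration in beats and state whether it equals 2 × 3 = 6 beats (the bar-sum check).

1) 0.0ms=0b +789.474ms=3/2b
2) 789.474ms=3/2b +394.737ms=3/4b
3) 1184.211ms=9/4b +394.737ms=3/4b
4) 1578.947ms=3b +789.474ms=3/2b
5) 2368.421ms=9/2b +789.474ms=3/2b
Σ=6b of 6 (114bpm 3/8) — PASS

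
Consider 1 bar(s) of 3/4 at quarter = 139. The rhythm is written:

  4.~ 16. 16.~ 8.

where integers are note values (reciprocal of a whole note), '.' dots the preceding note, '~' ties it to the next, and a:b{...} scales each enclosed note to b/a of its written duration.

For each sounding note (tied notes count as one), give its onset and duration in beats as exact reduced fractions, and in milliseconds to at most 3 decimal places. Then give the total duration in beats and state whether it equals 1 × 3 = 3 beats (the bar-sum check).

1) 0.0ms=0b +809.353ms=15/8b
2) 809.353ms=15/8b +485.612ms=9/8b
Σ=3b of 3 (139bpm 3/4) — PASS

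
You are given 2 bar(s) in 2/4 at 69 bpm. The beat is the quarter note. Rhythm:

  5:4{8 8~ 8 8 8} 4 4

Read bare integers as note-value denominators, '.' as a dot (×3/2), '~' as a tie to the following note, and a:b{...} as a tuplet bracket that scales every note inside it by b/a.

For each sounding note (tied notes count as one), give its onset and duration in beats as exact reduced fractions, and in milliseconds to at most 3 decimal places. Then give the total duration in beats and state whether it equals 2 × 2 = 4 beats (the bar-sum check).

1) 0.0ms=0b +347.826ms=2/5b
2) 347.826ms=2/5b +695.652ms=4/5b
3) 1043.478ms=6/5b +347.826ms=2/5b
4) 1391.304ms=8/5b +347.826ms=2/5b
5) 1739.13ms=2b +869.565ms=1b
6) 2608.696ms=3b +869.565ms=1b
Σ=4b of 4 (69bpm 2/4) — PASS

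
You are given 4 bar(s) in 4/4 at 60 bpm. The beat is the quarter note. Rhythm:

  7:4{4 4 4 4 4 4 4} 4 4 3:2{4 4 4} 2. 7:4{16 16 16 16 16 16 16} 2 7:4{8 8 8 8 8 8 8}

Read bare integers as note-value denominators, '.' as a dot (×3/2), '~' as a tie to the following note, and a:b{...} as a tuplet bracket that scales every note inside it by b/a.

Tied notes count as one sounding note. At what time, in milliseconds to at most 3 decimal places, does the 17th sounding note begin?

1. 0.0ms @ 0 + 571.429ms (4/7)
2. 571.429ms @ 4/7 + 571.429ms (4/7)
3. 1142.857ms @ 8/7 + 571.429ms (4/7)
4. 1714.286ms @ 12/7 + 571.429ms (4/7)
5. 2285.714ms @ 16/7 + 571.429ms (4/7)
6. 2857.143ms @ 20/7 + 571.429ms (4/7)
7. 3428.571ms @ 24/7 + 571.429ms (4/7)
8. 4000.0ms @ 4 + 1000.0ms (1)
9. 5000.0ms @ 5 + 1000.0ms (1)
10. 6000.0ms @ 6 + 666.667ms (2/3)
11. 6666.667ms @ 20/3 + 666.667ms (2/3)
12. 7333.333ms @ 22/3 + 666.667ms (2/3)
13. 8000.0ms @ 8 + 3000.0ms (3)
14. 11000.0ms @ 11 + 142.857ms (1/7)
15. 11142.857ms @ 78/7 + 142.857ms (1/7)
16. 11285.714ms @ 79/7 + 142.857ms (1/7)
17. 11428.571ms @ 80/7 + 142.857ms (1/7)
18. 11571.429ms @ 81/7 + 142.857ms (1/7)
19. 11714.286ms @ 82/7 + 142.857ms (1/7)
20. 11857.143ms @ 83/7 + 142.857ms (1/7)
21. 12000.0ms @ 12 + 2000.0ms (2)
22. 14000.0ms @ 14 + 285.714ms (2/7)
23. 14285.714ms @ 100/7 + 285.714ms (2/7)
24. 14571.429ms @ 102/7 + 285.714ms (2/7)
25. 14857.143ms @ 104/7 + 285.714ms (2/7)
26. 15142.857ms @ 106/7 + 285.714ms (2/7)
27. 15428.571ms @ 108/7 + 285.714ms (2/7)
28. 15714.286ms @ 110/7 + 285.714ms (2/7)

note 17 onset = 80/7b = 11428.571ms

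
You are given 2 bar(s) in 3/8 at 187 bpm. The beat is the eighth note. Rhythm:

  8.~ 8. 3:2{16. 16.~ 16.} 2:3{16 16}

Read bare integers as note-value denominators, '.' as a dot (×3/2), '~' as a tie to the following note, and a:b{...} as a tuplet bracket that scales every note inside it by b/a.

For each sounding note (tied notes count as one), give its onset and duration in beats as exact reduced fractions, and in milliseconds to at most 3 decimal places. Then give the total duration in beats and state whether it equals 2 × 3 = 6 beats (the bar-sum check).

1) 0.0ms=0b +962.567ms=3b
2) 962.567ms=3b +160.428ms=1/2b
3) 1122.995ms=7/2b +320.856ms=1b
4) 1443.85ms=9/2b +240.642ms=3/4b
5) 1684.492ms=21/4b +240.642ms=3/4b
Σ=6b of 6 (187bpm 3/8) — PASS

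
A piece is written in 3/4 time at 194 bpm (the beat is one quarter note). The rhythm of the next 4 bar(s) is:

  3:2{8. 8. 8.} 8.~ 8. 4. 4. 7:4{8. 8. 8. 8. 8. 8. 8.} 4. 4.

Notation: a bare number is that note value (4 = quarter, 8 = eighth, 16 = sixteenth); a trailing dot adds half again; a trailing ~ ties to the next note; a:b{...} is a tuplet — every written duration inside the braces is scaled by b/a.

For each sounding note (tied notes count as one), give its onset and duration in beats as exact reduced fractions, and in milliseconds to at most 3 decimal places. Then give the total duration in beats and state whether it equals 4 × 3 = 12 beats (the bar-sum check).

1) 0.0ms=0b +154.639ms=1/2b
2) 154.639ms=1/2b +154.639ms=1/2b
3) 309.278ms=1b +154.639ms=1/2b
4) 463.918ms=3/2b +463.918ms=3/2b
5) 927.835ms=3b +463.918ms=3/2b
6) 1391.753ms=9/2b +463.918ms=3/2b
7) 1855.67ms=6b +132.548ms=3/7b
8) 1988.218ms=45/7b +132.548ms=3/7b
9) 2120.766ms=48/7b +132.548ms=3/7b
10) 2253.314ms=51/7b +132.548ms=3/7b
11) 2385.862ms=54/7b +132.548ms=3/7b
12) 2518.409ms=57/7b +132.548ms=3/7b
13) 2650.957ms=60/7b +132.548ms=3/7b
14) 2783.505ms=9b +463.918ms=3/2b
15) 3247.423ms=21/2b +463.918ms=3/2b
Σ=12b of 12 (194bpm 3/4) — PASS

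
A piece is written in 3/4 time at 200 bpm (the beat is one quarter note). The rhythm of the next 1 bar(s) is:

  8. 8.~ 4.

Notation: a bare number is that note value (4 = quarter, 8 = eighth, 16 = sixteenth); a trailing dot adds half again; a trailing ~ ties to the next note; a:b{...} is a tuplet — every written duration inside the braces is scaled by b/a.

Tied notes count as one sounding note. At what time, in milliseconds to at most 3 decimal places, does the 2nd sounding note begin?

note 2 onset = 3/4b = 225.0ms

1. 0.0ms @ 0 + 225.0ms (3/4)
2. 225.0ms @ 3/4 + 675.0ms (9/4)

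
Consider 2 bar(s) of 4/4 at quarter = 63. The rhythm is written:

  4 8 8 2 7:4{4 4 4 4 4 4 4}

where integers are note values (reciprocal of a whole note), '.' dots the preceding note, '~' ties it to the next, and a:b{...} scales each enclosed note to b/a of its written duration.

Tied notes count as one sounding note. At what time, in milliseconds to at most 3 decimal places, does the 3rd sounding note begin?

1. 0.0ms @ 0 + 952.381ms (1)
2. 952.381ms @ 1 + 476.19ms (1/2)
3. 1428.571ms @ 3/2 + 476.19ms (1/2)
4. 1904.762ms @ 2 + 1904.762ms (2)
5. 3809.524ms @ 4 + 544.218ms (4/7)
6. 4353.741ms @ 32/7 + 544.218ms (4/7)
7. 4897.959ms @ 36/7 + 544.218ms (4/7)
8. 5442.177ms @ 40/7 + 544.218ms (4/7)
9. 5986.395ms @ 44/7 + 544.218ms (4/7)
10. 6530.612ms @ 48/7 + 544.218ms (4/7)
11. 7074.83ms @ 52/7 + 544.218ms (4/7)

note 3 onset = 3/2b = 1428.571ms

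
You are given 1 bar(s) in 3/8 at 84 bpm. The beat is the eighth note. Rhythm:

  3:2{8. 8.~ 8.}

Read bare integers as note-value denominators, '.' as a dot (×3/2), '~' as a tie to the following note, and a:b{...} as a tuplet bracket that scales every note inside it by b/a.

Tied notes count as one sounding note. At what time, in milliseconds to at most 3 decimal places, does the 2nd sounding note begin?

1. 0.0ms @ 0 + 714.286ms (1)
2. 714.286ms @ 1 + 1428.571ms (2)

note 2 onset = 1b = 714.286ms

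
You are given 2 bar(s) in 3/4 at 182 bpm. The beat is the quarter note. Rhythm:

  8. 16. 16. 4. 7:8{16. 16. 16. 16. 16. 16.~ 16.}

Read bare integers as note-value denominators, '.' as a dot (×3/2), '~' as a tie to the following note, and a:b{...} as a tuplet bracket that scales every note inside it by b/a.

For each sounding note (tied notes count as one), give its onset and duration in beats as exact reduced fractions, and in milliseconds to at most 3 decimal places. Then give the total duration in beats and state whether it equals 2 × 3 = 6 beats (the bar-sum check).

1) 0.0ms=0b +247.253ms=3/4b
2) 247.253ms=3/4b +123.626ms=3/8b
3) 370.879ms=9/8b +123.626ms=3/8b
4) 494.505ms=3/2b +494.505ms=3/2b
5) 989.011ms=3b +141.287ms=3/7b
6) 1130.298ms=24/7b +141.287ms=3/7b
7) 1271.586ms=27/7b +141.287ms=3/7b
8) 1412.873ms=30/7b +141.287ms=3/7b
9) 1554.16ms=33/7b +141.287ms=3/7b
10) 1695.447ms=36/7b +282.575ms=6/7b
Σ=6b of 6 (182bpm 3/4) — PASS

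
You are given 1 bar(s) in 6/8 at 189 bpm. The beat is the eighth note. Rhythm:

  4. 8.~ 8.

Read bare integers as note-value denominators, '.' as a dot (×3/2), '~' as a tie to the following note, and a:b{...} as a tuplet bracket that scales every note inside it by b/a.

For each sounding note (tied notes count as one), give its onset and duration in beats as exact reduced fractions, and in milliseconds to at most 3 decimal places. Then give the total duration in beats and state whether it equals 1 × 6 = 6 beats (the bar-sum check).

1) 0.0ms=0b +952.381ms=3b
2) 952.381ms=3b +952.381ms=3b
Σ=6b of 6 (189bpm 6/8) — PASS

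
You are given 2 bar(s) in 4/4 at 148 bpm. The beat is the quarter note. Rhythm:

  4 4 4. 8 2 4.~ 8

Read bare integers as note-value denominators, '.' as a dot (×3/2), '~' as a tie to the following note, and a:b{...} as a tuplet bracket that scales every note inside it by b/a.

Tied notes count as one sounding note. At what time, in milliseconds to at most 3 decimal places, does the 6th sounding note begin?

1. 0.0ms @ 0 + 405.405ms (1)
2. 405.405ms @ 1 + 405.405ms (1)
3. 810.811ms @ 2 + 608.108ms (3/2)
4. 1418.919ms @ 7/2 + 202.703ms (1/2)
5. 1621.622ms @ 4 + 810.811ms (2)
6. 2432.432ms @ 6 + 810.811ms (2)

note 6 onset = 6b = 2432.432ms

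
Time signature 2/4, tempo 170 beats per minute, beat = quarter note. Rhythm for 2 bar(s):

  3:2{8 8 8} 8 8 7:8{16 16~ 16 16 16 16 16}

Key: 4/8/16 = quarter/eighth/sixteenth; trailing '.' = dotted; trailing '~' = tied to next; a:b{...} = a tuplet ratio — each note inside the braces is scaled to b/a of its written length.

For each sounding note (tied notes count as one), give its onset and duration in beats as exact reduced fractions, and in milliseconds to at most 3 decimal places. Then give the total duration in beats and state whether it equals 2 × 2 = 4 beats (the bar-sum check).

1) 0.0ms=0b +117.647ms=1/3b
2) 117.647ms=1/3b +117.647ms=1/3b
3) 235.294ms=2/3b +117.647ms=1/3b
4) 352.941ms=1b +176.471ms=1/2b
5) 529.412ms=3/2b +176.471ms=1/2b
6) 705.882ms=2b +100.84ms=2/7b
7) 806.723ms=16/7b +201.681ms=4/7b
8) 1008.403ms=20/7b +100.84ms=2/7b
9) 1109.244ms=22/7b +100.84ms=2/7b
10) 1210.084ms=24/7b +100.84ms=2/7b
11) 1310.924ms=26/7b +100.84ms=2/7b
Σ=4b of 4 (170bpm 2/4) — PASS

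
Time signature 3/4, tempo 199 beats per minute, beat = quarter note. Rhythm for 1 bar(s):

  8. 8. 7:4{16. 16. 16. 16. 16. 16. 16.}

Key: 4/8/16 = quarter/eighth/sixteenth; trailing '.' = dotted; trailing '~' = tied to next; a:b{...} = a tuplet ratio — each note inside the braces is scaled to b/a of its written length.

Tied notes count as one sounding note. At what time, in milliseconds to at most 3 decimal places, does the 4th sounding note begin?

note 4 onset = 12/7b = 516.87ms

1. 0.0ms @ 0 + 226.131ms (3/4)
2. 226.131ms @ 3/4 + 226.131ms (3/4)
3. 452.261ms @ 3/2 + 64.609ms (3/14)
4. 516.87ms @ 12/7 + 64.609ms (3/14)
5. 581.479ms @ 27/14 + 64.609ms (3/14)
6. 646.088ms @ 15/7 + 64.609ms (3/14)
7. 710.696ms @ 33/14 + 64.609ms (3/14)
8. 775.305ms @ 18/7 + 64.609ms (3/14)
9. 839.914ms @ 39/14 + 64.609ms (3/14)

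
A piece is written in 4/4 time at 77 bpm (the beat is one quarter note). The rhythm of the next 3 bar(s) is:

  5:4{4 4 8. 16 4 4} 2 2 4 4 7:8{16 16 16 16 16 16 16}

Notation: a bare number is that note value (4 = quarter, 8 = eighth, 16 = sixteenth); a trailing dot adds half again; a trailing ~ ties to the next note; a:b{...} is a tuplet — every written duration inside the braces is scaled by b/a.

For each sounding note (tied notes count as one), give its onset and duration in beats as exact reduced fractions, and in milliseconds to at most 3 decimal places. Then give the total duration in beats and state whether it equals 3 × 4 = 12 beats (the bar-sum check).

1) 0.0ms=0b +623.377ms=4/5b
2) 623.377ms=4/5b +623.377ms=4/5b
3) 1246.753ms=8/5b +467.532ms=3/5b
4) 1714.286ms=11/5b +155.844ms=1/5b
5) 1870.13ms=12/5b +623.377ms=4/5b
6) 2493.506ms=16/5b +623.377ms=4/5b
7) 3116.883ms=4b +1558.442ms=2b
8) 4675.325ms=6b +1558.442ms=2b
9) 6233.766ms=8b +779.221ms=1b
10) 7012.987ms=9b +779.221ms=1b
11) 7792.208ms=10b +222.635ms=2/7b
12) 8014.842ms=72/7b +222.635ms=2/7b
13) 8237.477ms=74/7b +222.635ms=2/7b
14) 8460.111ms=76/7b +222.635ms=2/7b
15) 8682.746ms=78/7b +222.635ms=2/7b
16) 8905.38ms=80/7b +222.635ms=2/7b
17) 9128.015ms=82/7b +222.635ms=2/7b
Σ=12b of 12 (77bpm 4/4) — PASS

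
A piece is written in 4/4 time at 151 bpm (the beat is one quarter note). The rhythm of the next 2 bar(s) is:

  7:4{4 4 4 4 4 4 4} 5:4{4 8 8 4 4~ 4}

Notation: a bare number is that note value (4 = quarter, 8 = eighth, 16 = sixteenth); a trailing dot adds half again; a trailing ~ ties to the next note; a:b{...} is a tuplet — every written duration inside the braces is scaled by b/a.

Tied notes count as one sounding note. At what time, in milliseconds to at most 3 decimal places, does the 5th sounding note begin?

1. 0.0ms @ 0 + 227.058ms (4/7)
2. 227.058ms @ 4/7 + 227.058ms (4/7)
3. 454.115ms @ 8/7 + 227.058ms (4/7)
4. 681.173ms @ 12/7 + 227.058ms (4/7)
5. 908.231ms @ 16/7 + 227.058ms (4/7)
6. 1135.289ms @ 20/7 + 227.058ms (4/7)
7. 1362.346ms @ 24/7 + 227.058ms (4/7)
8. 1589.404ms @ 4 + 317.881ms (4/5)
9. 1907.285ms @ 24/5 + 158.94ms (2/5)
10. 2066.225ms @ 26/5 + 158.94ms (2/5)
11. 2225.166ms @ 28/5 + 317.881ms (4/5)
12. 2543.046ms @ 32/5 + 635.762ms (8/5)

note 5 onset = 16/7b = 908.231ms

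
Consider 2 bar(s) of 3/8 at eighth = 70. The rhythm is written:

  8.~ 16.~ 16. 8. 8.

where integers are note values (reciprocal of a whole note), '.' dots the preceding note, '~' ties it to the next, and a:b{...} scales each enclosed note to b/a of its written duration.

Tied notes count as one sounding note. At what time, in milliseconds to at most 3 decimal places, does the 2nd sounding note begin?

note 2 onset = 3b = 2571.429ms

1. 0.0ms @ 0 + 2571.429ms (3)
2. 2571.429ms @ 3 + 1285.714ms (3/2)
3. 3857.143ms @ 9/2 + 1285.714ms (3/2)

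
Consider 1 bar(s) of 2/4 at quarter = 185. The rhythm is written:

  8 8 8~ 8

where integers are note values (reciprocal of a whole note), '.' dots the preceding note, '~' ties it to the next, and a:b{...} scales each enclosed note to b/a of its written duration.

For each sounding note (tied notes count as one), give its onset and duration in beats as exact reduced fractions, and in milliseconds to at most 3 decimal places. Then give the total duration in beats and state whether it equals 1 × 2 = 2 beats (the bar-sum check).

1) 0.0ms=0b +162.162ms=1/2b
2) 162.162ms=1/2b +162.162ms=1/2b
3) 324.324ms=1b +324.324ms=1b
Σ=2b of 2 (185bpm 2/4) — PASS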